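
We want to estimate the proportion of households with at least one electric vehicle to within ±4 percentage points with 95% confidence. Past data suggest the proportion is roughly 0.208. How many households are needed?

For a proportion with margin E = 0.04 at 95% confidence, z = 1.960.
n = p̂(1−p̂)(z/E)² = 0.208 × 0.792 × (1.960/0.04)² = 395.53
Round up: n = 396.

n = 396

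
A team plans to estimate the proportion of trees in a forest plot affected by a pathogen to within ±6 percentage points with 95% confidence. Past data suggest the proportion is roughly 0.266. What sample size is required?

For a proportion with margin E = 0.06 at 95% confidence, z = 1.960.
n = p̂(1−p̂)(z/E)² = 0.266 × 0.734 × (1.960/0.06)² = 208.35
Round up: n = 209.

209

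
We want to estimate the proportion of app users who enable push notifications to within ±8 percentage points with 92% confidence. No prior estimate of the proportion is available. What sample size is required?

For a proportion with margin E = 0.08 at 92% confidence, z = 1.751.
With no prior estimate, use p = 0.5, which maximizes p(1−p) at 0.25.
n = 0.25 × (z/E)² = 0.25 × (1.751/0.08)² = 119.77
Round up: n = 120.

120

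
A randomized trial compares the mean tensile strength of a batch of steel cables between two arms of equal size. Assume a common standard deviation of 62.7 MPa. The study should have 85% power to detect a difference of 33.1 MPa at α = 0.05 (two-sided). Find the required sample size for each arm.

65 per group

For two equal groups, n per group = 2·((z_{α/2} + z_β)·σ/δ)².
z_{α/2} = 1.960; z_β = 1.036 (power 85%).
n = 2 × (2.996 × 62.7 / 33.1)² = 2 × 32.21 = 64.42
Round up: n = 65 per group.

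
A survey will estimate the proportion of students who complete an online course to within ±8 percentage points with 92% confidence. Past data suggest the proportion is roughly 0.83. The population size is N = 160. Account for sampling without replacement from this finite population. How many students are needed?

n = 48

For a proportion with margin E = 0.08 at 92% confidence, z = 1.751.
n = p̂(1−p̂)(z/E)² = 0.83 × 0.17 × (1.751/0.08)² = 67.60 — call this n₀.
Finite-population correction with N = 160: n = n₀ / (1 + (n₀−1)/N) = 67.60 / 1.416 = 47.74
Round up: n = 48.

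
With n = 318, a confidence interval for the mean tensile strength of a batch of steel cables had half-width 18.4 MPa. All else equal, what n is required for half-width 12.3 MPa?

Margin of error scales as 1/√n, so n₂ = n₁·(E₁/E₂)².
n₂ = 318 × (18.4/12.3)² = 318 × 2.238 = 711.68
Round up: n₂ = 712.

n = 712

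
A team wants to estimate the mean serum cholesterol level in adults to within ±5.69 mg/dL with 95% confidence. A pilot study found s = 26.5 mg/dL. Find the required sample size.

84

For a mean, the margin of error is E = z·σ/√n, so n = (zσ/E)².
At 95% confidence, z = 1.960.
n = (1.960 × 26.5 / 5.69)² = 83.33
Round up: n = 84.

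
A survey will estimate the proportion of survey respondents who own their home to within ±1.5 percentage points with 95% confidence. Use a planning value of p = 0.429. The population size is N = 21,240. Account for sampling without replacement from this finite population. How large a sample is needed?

For a proportion with margin E = 0.015 at 95% confidence, z = 1.960.
n = p̂(1−p̂)(z/E)² = 0.429 × 0.571 × (1.960/0.015)² = 4182.38 — call this n₀.
Finite-population correction with N = 21,240: n = n₀ / (1 + (n₀−1)/N) = 4182.38 / 1.197 = 3494.05
Round up: n = 3495.

3495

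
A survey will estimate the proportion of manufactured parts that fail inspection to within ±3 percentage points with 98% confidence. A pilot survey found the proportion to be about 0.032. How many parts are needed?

187

For a proportion with margin E = 0.03 at 98% confidence, z = 2.326.
n = p̂(1−p̂)(z/E)² = 0.032 × 0.968 × (2.326/0.03)² = 186.21
Round up: n = 187.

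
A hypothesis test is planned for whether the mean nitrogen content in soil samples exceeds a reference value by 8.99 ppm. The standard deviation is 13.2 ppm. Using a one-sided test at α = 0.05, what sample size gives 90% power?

19

For a one-sample z-test, n = ((z_α + z_β)·σ/δ)².
z_α = 1.645 (one-sided α = 0.05); z_β = 1.282 (power 90% → β = 0.1).
n = (2.927 × 13.2 / 8.99)² = 18.47
Round up: n = 19.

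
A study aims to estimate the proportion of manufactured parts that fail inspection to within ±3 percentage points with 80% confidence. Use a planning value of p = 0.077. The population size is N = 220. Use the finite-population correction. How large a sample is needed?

n = 82

For a proportion with margin E = 0.03 at 80% confidence, z = 1.282.
n = p̂(1−p̂)(z/E)² = 0.077 × 0.923 × (1.282/0.03)² = 129.79 — call this n₀.
Finite-population correction with N = 220: n = n₀ / (1 + (n₀−1)/N) = 129.79 / 1.585 = 81.89
Round up: n = 82.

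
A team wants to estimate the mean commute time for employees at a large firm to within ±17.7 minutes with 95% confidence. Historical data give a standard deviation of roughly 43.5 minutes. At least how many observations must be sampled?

24

For a mean, the margin of error is E = z·σ/√n, so n = (zσ/E)².
At 95% confidence, z = 1.960.
n = (1.960 × 43.5 / 17.7)² = 23.20
Round up: n = 24.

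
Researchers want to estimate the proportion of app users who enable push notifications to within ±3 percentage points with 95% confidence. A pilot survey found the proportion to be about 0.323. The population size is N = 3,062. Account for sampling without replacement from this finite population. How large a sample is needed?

For a proportion with margin E = 0.03 at 95% confidence, z = 1.960.
n = p̂(1−p̂)(z/E)² = 0.323 × 0.677 × (1.960/0.03)² = 933.39 — call this n₀.
Finite-population correction with N = 3,062: n = n₀ / (1 + (n₀−1)/N) = 933.39 / 1.305 = 715.24
Round up: n = 716.

716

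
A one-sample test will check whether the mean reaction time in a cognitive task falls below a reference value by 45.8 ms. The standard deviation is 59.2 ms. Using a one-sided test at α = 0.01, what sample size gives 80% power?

17

For a one-sample z-test, n = ((z_α + z_β)·σ/δ)².
z_α = 2.326 (one-sided α = 0.01); z_β = 0.842 (power 80% → β = 0.2).
n = (3.168 × 59.2 / 45.8)² = 16.77
Round up: n = 17.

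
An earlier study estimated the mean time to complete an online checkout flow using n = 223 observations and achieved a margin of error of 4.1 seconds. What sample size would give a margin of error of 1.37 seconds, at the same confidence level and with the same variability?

Margin of error scales as 1/√n, so n₂ = n₁·(E₁/E₂)².
n₂ = 223 × (4.1/1.37)² = 223 × 8.956 = 1997.19
Round up: n₂ = 1998.

1998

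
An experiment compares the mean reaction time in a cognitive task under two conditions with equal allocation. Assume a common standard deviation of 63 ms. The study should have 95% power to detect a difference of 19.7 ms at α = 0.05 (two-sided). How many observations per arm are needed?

For two equal groups, n per group = 2·((z_{α/2} + z_β)·σ/δ)².
z_{α/2} = 1.960; z_β = 1.645 (power 95%).
n = 2 × (3.605 × 63 / 19.7)² = 2 × 132.91 = 265.82
Round up: n = 266 per group.

266 per group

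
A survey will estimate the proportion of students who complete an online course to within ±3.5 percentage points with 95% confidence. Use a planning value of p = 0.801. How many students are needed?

For a proportion with margin E = 0.035 at 95% confidence, z = 1.960.
n = p̂(1−p̂)(z/E)² = 0.801 × 0.199 × (1.960/0.035)² = 499.88
Round up: n = 500.

500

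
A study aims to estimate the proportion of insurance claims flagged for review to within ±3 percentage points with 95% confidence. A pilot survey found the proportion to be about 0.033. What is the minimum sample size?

137

For a proportion with margin E = 0.03 at 95% confidence, z = 1.960.
n = p̂(1−p̂)(z/E)² = 0.033 × 0.967 × (1.960/0.03)² = 136.21
Round up: n = 137.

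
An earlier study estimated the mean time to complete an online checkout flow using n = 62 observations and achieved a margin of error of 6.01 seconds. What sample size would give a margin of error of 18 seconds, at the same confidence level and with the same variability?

Margin of error scales as 1/√n, so n₂ = n₁·(E₁/E₂)².
n₂ = 62 × (6.01/18)² = 62 × 0.1115 = 6.91
Round up: n₂ = 7.

7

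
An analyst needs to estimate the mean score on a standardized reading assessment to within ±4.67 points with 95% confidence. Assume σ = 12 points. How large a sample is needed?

26

For a mean, the margin of error is E = z·σ/√n, so n = (zσ/E)².
At 95% confidence, z = 1.960.
n = (1.960 × 12 / 4.67)² = 25.37
Round up: n = 26.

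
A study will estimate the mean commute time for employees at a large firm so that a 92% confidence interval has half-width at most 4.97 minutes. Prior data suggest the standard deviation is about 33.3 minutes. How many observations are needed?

For a mean, the margin of error is E = z·σ/√n, so n = (zσ/E)².
At 92% confidence, z = 1.751.
n = (1.751 × 33.3 / 4.97)² = 137.64
Round up: n = 138.

138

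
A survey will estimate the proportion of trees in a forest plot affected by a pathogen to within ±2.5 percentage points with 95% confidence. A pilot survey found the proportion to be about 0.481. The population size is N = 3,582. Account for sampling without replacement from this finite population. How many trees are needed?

1075

For a proportion with margin E = 0.025 at 95% confidence, z = 1.960.
n = p̂(1−p̂)(z/E)² = 0.481 × 0.519 × (1.960/0.025)² = 1534.42 — call this n₀.
Finite-population correction with N = 3,582: n = n₀ / (1 + (n₀−1)/N) = 1534.42 / 1.428 = 1074.52
Round up: n = 1075.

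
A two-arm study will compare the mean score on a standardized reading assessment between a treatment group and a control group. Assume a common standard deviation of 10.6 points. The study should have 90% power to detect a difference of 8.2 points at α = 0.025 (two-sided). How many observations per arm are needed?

For two equal groups, n per group = 2·((z_{α/2} + z_β)·σ/δ)².
z_{α/2} = 2.241; z_β = 1.282 (power 90%).
n = 2 × (3.523 × 10.6 / 8.2)² = 2 × 20.74 = 41.48
Round up: n = 42 per group.

42 per group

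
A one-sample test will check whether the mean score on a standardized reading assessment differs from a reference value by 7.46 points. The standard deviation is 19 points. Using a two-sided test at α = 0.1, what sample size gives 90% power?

For a one-sample z-test, n = ((z_{α/2} + z_β)·σ/δ)².
z_{α/2} = 1.645 (two-sided α = 0.1); z_β = 1.282 (power 90% → β = 0.1).
n = (2.927 × 19 / 7.46)² = 55.57
Round up: n = 56.

56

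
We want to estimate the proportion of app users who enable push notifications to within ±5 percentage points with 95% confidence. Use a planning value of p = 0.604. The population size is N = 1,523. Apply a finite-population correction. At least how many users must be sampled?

For a proportion with margin E = 0.05 at 95% confidence, z = 1.960.
n = p̂(1−p̂)(z/E)² = 0.604 × 0.396 × (1.960/0.05)² = 367.54 — call this n₀.
Finite-population correction with N = 1,523: n = n₀ / (1 + (n₀−1)/N) = 367.54 / 1.241 = 296.16
Round up: n = 297.

n = 297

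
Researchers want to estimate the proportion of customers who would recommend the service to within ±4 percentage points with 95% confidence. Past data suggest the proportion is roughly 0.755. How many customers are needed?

For a proportion with margin E = 0.04 at 95% confidence, z = 1.960.
n = p̂(1−p̂)(z/E)² = 0.755 × 0.245 × (1.960/0.04)² = 444.12
Round up: n = 445.

n = 445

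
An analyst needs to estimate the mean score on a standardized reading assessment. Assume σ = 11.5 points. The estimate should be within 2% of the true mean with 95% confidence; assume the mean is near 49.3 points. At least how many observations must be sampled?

For a mean, the margin of error is E = z·σ/√n, so n = (zσ/E)².
At 95% confidence, z = 1.960.
E = 2% of 49.3 = 0.986 points.
n = (1.960 × 11.5 / 0.986)² = 522.58
Round up: n = 523.

523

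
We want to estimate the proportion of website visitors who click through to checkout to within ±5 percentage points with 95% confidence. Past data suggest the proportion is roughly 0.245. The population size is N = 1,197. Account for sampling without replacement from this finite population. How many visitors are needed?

For a proportion with margin E = 0.05 at 95% confidence, z = 1.960.
n = p̂(1−p̂)(z/E)² = 0.245 × 0.755 × (1.960/0.05)² = 284.24 — call this n₀.
Finite-population correction with N = 1,197: n = n₀ / (1 + (n₀−1)/N) = 284.24 / 1.237 = 229.78
Round up: n = 230.

230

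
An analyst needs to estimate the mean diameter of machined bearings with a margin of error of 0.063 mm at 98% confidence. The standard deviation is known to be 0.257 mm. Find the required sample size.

For a mean, the margin of error is E = z·σ/√n, so n = (zσ/E)².
At 98% confidence, z = 2.326.
n = (2.326 × 0.257 / 0.063)² = 90.03
Round up: n = 91.

91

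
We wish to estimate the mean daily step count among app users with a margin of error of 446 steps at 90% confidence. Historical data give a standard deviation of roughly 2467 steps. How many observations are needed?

For a mean, the margin of error is E = z·σ/√n, so n = (zσ/E)².
At 90% confidence, z = 1.645.
n = (1.645 × 2467 / 446)² = 82.79
Round up: n = 83.

83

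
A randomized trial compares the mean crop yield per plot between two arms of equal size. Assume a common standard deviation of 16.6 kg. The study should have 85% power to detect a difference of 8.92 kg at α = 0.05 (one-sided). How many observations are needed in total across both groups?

100 total

For two equal groups, n per group = 2·((z_α + z_β)·σ/δ)².
z_α = 1.645; z_β = 1.036 (power 85%).
n = 2 × (2.681 × 16.6 / 8.92)² = 2 × 24.89 = 49.78
Round up: n = 50 per group.
Total across both groups: 2 × 50 = 100.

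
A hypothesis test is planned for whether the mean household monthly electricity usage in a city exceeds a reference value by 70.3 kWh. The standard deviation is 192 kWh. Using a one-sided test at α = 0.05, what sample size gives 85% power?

54

For a one-sample z-test, n = ((z_α + z_β)·σ/δ)².
z_α = 1.645 (one-sided α = 0.05); z_β = 1.036 (power 85% → β = 0.15).
n = (2.681 × 192 / 70.3)² = 53.61
Round up: n = 54.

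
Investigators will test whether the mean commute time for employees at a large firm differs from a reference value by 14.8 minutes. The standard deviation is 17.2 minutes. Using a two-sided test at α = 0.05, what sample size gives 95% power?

For a one-sample z-test, n = ((z_{α/2} + z_β)·σ/δ)².
z_{α/2} = 1.960 (two-sided α = 0.05); z_β = 1.645 (power 95% → β = 0.05).
n = (3.605 × 17.2 / 14.8)² = 17.55
Round up: n = 18.

n = 18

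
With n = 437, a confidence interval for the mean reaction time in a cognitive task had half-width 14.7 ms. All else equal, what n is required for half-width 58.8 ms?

n = 28

Margin of error scales as 1/√n, so n₂ = n₁·(E₁/E₂)².
n₂ = 437 × (14.7/58.8)² = 437 × 0.0625 = 27.31
Round up: n₂ = 28.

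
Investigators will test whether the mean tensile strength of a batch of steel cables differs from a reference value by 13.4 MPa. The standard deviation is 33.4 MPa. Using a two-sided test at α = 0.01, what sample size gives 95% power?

111

For a one-sample z-test, n = ((z_{α/2} + z_β)·σ/δ)².
z_{α/2} = 2.576 (two-sided α = 0.01); z_β = 1.645 (power 95% → β = 0.05).
n = (4.221 × 33.4 / 13.4)² = 110.69
Round up: n = 111.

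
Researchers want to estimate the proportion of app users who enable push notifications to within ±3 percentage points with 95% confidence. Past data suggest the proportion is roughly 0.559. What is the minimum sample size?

For a proportion with margin E = 0.03 at 95% confidence, z = 1.960.
n = p̂(1−p̂)(z/E)² = 0.559 × 0.441 × (1.960/0.03)² = 1052.25
Round up: n = 1053.

1053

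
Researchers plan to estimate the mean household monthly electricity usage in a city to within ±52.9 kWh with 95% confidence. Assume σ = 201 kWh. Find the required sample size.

56

For a mean, the margin of error is E = z·σ/√n, so n = (zσ/E)².
At 95% confidence, z = 1.960.
n = (1.960 × 201 / 52.9)² = 55.46
Round up: n = 56.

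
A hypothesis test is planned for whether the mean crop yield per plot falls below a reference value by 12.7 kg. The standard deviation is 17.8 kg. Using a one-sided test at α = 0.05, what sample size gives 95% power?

For a one-sample z-test, n = ((z_α + z_β)·σ/δ)².
z_α = 1.645 (one-sided α = 0.05); z_β = 1.645 (power 95% → β = 0.05).
n = (3.290 × 17.8 / 12.7)² = 21.26
Round up: n = 22.

22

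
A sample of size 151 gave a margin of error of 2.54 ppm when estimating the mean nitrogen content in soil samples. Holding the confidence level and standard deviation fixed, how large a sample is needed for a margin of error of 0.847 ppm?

Margin of error scales as 1/√n, so n₂ = n₁·(E₁/E₂)².
n₂ = 151 × (2.54/0.847)² = 151 × 8.993 = 1357.94
Round up: n₂ = 1358.

1358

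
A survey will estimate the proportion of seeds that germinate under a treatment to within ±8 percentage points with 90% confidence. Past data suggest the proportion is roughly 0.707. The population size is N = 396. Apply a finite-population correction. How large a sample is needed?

For a proportion with margin E = 0.08 at 90% confidence, z = 1.645.
n = p̂(1−p̂)(z/E)² = 0.707 × 0.293 × (1.645/0.08)² = 87.59 — call this n₀.
Finite-population correction with N = 396: n = n₀ / (1 + (n₀−1)/N) = 87.59 / 1.219 = 71.85
Round up: n = 72.

72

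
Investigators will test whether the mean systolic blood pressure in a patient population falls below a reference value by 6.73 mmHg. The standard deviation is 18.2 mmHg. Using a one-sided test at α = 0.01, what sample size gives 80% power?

For a one-sample z-test, n = ((z_α + z_β)·σ/δ)².
z_α = 2.326 (one-sided α = 0.01); z_β = 0.842 (power 80% → β = 0.2).
n = (3.168 × 18.2 / 6.73)² = 73.40
Round up: n = 74.

74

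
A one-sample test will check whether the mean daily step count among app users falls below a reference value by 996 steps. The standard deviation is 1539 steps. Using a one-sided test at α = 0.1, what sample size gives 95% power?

21

For a one-sample z-test, n = ((z_α + z_β)·σ/δ)².
z_α = 1.282 (one-sided α = 0.1); z_β = 1.645 (power 95% → β = 0.05).
n = (2.927 × 1539 / 996)² = 20.46
Round up: n = 21.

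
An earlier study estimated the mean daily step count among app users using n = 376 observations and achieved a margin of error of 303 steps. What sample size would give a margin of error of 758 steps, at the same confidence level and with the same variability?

n = 61

Margin of error scales as 1/√n, so n₂ = n₁·(E₁/E₂)².
n₂ = 376 × (303/758)² = 376 × 0.1598 = 60.08
Round up: n₂ = 61.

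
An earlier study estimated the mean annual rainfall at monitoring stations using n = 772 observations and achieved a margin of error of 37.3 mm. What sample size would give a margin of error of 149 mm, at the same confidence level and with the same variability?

Margin of error scales as 1/√n, so n₂ = n₁·(E₁/E₂)².
n₂ = 772 × (37.3/149)² = 772 × 0.06267 = 48.38
Round up: n₂ = 49.

n = 49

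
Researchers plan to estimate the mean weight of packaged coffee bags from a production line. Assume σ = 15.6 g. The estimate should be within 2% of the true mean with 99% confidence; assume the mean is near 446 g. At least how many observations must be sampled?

For a mean, the margin of error is E = z·σ/√n, so n = (zσ/E)².
At 99% confidence, z = 2.576.
E = 2% of 446 = 8.92 g.
n = (2.576 × 15.6 / 8.92)² = 20.30
Round up: n = 21.

21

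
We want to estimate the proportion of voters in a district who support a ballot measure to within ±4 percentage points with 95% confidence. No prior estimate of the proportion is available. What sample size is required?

601

For a proportion with margin E = 0.04 at 95% confidence, z = 1.960.
With no prior estimate, use p = 0.5, which maximizes p(1−p) at 0.25.
n = 0.25 × (z/E)² = 0.25 × (1.960/0.04)² = 600.25
Round up: n = 601.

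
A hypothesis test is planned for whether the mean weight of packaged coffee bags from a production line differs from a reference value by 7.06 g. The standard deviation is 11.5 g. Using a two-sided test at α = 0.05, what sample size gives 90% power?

28

For a one-sample z-test, n = ((z_{α/2} + z_β)·σ/δ)².
z_{α/2} = 1.960 (two-sided α = 0.05); z_β = 1.282 (power 90% → β = 0.1).
n = (3.242 × 11.5 / 7.06)² = 27.89
Round up: n = 28.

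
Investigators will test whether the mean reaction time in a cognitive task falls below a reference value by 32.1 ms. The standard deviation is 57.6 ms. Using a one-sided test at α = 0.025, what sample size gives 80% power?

For a one-sample z-test, n = ((z_α + z_β)·σ/δ)².
z_α = 1.960 (one-sided α = 0.025); z_β = 0.842 (power 80% → β = 0.2).
n = (2.802 × 57.6 / 32.1)² = 25.28
Round up: n = 26.

n = 26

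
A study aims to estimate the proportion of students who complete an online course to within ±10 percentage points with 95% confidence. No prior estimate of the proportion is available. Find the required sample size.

For a proportion with margin E = 0.1 at 95% confidence, z = 1.960.
With no prior estimate, use p = 0.5, which maximizes p(1−p) at 0.25.
n = 0.25 × (z/E)² = 0.25 × (1.960/0.1)² = 96.04
Round up: n = 97.

97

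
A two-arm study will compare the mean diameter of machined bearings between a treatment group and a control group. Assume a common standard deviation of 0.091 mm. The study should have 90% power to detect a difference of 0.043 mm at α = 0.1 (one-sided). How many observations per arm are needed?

For two equal groups, n per group = 2·((z_α + z_β)·σ/δ)².
z_α = 1.282; z_β = 1.282 (power 90%).
n = 2 × (2.564 × 0.091 / 0.043)² = 2 × 29.44 = 58.88
Round up: n = 59 per group.

59 per group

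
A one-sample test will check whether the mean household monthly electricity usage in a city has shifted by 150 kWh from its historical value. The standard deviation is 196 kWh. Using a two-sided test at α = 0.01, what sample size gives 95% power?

For a one-sample z-test, n = ((z_{α/2} + z_β)·σ/δ)².
z_{α/2} = 2.576 (two-sided α = 0.01); z_β = 1.645 (power 95% → β = 0.05).
n = (4.221 × 196 / 150)² = 30.42
Round up: n = 31.

n = 31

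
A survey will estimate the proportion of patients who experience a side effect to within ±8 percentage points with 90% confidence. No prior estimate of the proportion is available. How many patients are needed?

106

For a proportion with margin E = 0.08 at 90% confidence, z = 1.645.
With no prior estimate, use p = 0.5, which maximizes p(1−p) at 0.25.
n = 0.25 × (z/E)² = 0.25 × (1.645/0.08)² = 105.70
Round up: n = 106.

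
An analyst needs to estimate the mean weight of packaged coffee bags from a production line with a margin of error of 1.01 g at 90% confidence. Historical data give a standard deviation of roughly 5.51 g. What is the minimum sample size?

81

For a mean, the margin of error is E = z·σ/√n, so n = (zσ/E)².
At 90% confidence, z = 1.645.
n = (1.645 × 5.51 / 1.01)² = 80.54
Round up: n = 81.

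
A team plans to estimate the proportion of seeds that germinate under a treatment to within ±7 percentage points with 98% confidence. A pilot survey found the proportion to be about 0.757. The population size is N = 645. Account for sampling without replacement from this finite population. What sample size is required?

For a proportion with margin E = 0.07 at 98% confidence, z = 2.326.
n = p̂(1−p̂)(z/E)² = 0.757 × 0.243 × (2.326/0.07)² = 203.11 — call this n₀.
Finite-population correction with N = 645: n = n₀ / (1 + (n₀−1)/N) = 203.11 / 1.313 = 154.69
Round up: n = 155.

155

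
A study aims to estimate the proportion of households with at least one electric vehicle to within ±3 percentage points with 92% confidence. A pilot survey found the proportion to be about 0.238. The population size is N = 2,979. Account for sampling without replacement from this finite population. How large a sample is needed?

n = 512

For a proportion with margin E = 0.03 at 92% confidence, z = 1.751.
n = p̂(1−p̂)(z/E)² = 0.238 × 0.762 × (1.751/0.03)² = 617.82 — call this n₀.
Finite-population correction with N = 2,979: n = n₀ / (1 + (n₀−1)/N) = 617.82 / 1.207 = 511.86
Round up: n = 512.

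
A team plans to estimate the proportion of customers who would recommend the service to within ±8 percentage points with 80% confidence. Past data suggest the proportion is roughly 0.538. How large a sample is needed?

For a proportion with margin E = 0.08 at 80% confidence, z = 1.282.
n = p̂(1−p̂)(z/E)² = 0.538 × 0.462 × (1.282/0.08)² = 63.83
Round up: n = 64.

64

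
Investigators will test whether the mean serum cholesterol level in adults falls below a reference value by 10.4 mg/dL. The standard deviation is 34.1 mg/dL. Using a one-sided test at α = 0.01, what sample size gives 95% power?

170

For a one-sample z-test, n = ((z_α + z_β)·σ/δ)².
z_α = 2.326 (one-sided α = 0.01); z_β = 1.645 (power 95% → β = 0.05).
n = (3.971 × 34.1 / 10.4)² = 169.53
Round up: n = 170.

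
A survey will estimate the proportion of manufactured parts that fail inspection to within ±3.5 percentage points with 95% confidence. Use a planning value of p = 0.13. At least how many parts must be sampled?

For a proportion with margin E = 0.035 at 95% confidence, z = 1.960.
n = p̂(1−p̂)(z/E)² = 0.13 × 0.87 × (1.960/0.035)² = 354.68
Round up: n = 355.

355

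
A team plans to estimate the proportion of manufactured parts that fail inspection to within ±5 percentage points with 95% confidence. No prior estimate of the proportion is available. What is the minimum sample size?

385

For a proportion with margin E = 0.05 at 95% confidence, z = 1.960.
With no prior estimate, use p = 0.5, which maximizes p(1−p) at 0.25.
n = 0.25 × (z/E)² = 0.25 × (1.960/0.05)² = 384.16
Round up: n = 385.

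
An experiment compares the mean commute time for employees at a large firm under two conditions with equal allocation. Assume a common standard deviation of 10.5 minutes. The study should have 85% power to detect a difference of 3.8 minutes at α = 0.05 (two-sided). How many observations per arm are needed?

For two equal groups, n per group = 2·((z_{α/2} + z_β)·σ/δ)².
z_{α/2} = 1.960; z_β = 1.036 (power 85%).
n = 2 × (2.996 × 10.5 / 3.8)² = 2 × 68.53 = 137.06
Round up: n = 138 per group.

138 per group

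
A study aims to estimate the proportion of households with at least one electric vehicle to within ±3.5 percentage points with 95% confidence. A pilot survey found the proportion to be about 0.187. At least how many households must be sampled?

For a proportion with margin E = 0.035 at 95% confidence, z = 1.960.
n = p̂(1−p̂)(z/E)² = 0.187 × 0.813 × (1.960/0.035)² = 476.77
Round up: n = 477.

477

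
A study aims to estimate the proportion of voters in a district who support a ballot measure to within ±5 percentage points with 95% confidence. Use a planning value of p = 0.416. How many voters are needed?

374

For a proportion with margin E = 0.05 at 95% confidence, z = 1.960.
n = p̂(1−p̂)(z/E)² = 0.416 × 0.584 × (1.960/0.05)² = 373.32
Round up: n = 374.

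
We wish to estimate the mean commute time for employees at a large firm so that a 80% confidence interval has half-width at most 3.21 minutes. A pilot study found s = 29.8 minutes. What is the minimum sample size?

142

For a mean, the margin of error is E = z·σ/√n, so n = (zσ/E)².
At 80% confidence, z = 1.282.
n = (1.282 × 29.8 / 3.21)² = 141.64
Round up: n = 142.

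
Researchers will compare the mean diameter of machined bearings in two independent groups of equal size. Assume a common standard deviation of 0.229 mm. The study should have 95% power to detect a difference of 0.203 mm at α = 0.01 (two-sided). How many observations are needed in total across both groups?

92 total

For two equal groups, n per group = 2·((z_{α/2} + z_β)·σ/δ)².
z_{α/2} = 2.576; z_β = 1.645 (power 95%).
n = 2 × (4.221 × 0.229 / 0.203)² = 2 × 22.67 = 45.34
Round up: n = 46 per group.
Total across both groups: 2 × 46 = 92.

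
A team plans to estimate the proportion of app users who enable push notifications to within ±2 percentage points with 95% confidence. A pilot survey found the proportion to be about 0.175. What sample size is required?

For a proportion with margin E = 0.02 at 95% confidence, z = 1.960.
n = p̂(1−p̂)(z/E)² = 0.175 × 0.825 × (1.960/0.02)² = 1386.58
Round up: n = 1387.

1387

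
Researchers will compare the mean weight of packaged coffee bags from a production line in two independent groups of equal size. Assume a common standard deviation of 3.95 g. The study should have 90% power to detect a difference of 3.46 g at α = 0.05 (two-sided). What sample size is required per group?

28 per group

For two equal groups, n per group = 2·((z_{α/2} + z_β)·σ/δ)².
z_{α/2} = 1.960; z_β = 1.282 (power 90%).
n = 2 × (3.242 × 3.95 / 3.46)² = 2 × 13.70 = 27.40
Round up: n = 28 per group.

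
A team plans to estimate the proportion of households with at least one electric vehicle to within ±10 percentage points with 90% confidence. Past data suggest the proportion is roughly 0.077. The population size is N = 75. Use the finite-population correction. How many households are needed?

For a proportion with margin E = 0.1 at 90% confidence, z = 1.645.
n = p̂(1−p̂)(z/E)² = 0.077 × 0.923 × (1.645/0.1)² = 19.23 — call this n₀.
Finite-population correction with N = 75: n = n₀ / (1 + (n₀−1)/N) = 19.23 / 1.243 = 15.47
Round up: n = 16.

16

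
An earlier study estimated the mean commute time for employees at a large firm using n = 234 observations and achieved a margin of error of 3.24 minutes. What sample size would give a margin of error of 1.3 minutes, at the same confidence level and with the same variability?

1454

Margin of error scales as 1/√n, so n₂ = n₁·(E₁/E₂)².
n₂ = 234 × (3.24/1.3)² = 234 × 6.212 = 1453.61
Round up: n₂ = 1454.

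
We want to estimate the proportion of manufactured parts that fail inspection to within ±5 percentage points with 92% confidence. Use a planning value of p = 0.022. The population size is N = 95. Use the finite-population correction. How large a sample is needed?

n = 21

For a proportion with margin E = 0.05 at 92% confidence, z = 1.751.
n = p̂(1−p̂)(z/E)² = 0.022 × 0.978 × (1.751/0.05)² = 26.39 — call this n₀.
Finite-population correction with N = 95: n = n₀ / (1 + (n₀−1)/N) = 26.39 / 1.267 = 20.83
Round up: n = 21.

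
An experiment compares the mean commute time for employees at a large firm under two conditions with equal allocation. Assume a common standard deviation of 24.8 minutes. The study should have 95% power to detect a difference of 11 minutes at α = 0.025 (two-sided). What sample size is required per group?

154 per group

For two equal groups, n per group = 2·((z_{α/2} + z_β)·σ/δ)².
z_{α/2} = 2.241; z_β = 1.645 (power 95%).
n = 2 × (3.886 × 24.8 / 11)² = 2 × 76.76 = 153.52
Round up: n = 154 per group.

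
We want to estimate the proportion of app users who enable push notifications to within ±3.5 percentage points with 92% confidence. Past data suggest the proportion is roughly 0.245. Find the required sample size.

463

For a proportion with margin E = 0.035 at 92% confidence, z = 1.751.
n = p̂(1−p̂)(z/E)² = 0.245 × 0.755 × (1.751/0.035)² = 462.97
Round up: n = 463.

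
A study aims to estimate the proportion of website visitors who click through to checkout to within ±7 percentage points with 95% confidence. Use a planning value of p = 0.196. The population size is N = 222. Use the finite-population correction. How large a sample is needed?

For a proportion with margin E = 0.07 at 95% confidence, z = 1.960.
n = p̂(1−p̂)(z/E)² = 0.196 × 0.804 × (1.960/0.07)² = 123.55 — call this n₀.
Finite-population correction with N = 222: n = n₀ / (1 + (n₀−1)/N) = 123.55 / 1.552 = 79.61
Round up: n = 80.

n = 80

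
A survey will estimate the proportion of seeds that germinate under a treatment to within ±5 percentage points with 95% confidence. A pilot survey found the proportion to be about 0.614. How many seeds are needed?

n = 365

For a proportion with margin E = 0.05 at 95% confidence, z = 1.960.
n = p̂(1−p̂)(z/E)² = 0.614 × 0.386 × (1.960/0.05)² = 364.19
Round up: n = 365.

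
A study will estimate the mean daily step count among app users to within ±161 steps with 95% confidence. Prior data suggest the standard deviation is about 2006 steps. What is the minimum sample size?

For a mean, the margin of error is E = z·σ/√n, so n = (zσ/E)².
At 95% confidence, z = 1.960.
n = (1.960 × 2006 / 161)² = 596.38
Round up: n = 597.

n = 597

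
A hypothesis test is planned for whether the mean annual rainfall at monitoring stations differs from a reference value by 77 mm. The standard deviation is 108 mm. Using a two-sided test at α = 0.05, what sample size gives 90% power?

For a one-sample z-test, n = ((z_{α/2} + z_β)·σ/δ)².
z_{α/2} = 1.960 (two-sided α = 0.05); z_β = 1.282 (power 90% → β = 0.1).
n = (3.242 × 108 / 77)² = 20.68
Round up: n = 21.

21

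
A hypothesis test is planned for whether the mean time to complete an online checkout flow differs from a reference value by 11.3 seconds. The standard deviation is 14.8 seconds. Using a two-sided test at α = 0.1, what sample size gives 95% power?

19

For a one-sample z-test, n = ((z_{α/2} + z_β)·σ/δ)².
z_{α/2} = 1.645 (two-sided α = 0.1); z_β = 1.645 (power 95% → β = 0.05).
n = (3.290 × 14.8 / 11.3)² = 18.57
Round up: n = 19.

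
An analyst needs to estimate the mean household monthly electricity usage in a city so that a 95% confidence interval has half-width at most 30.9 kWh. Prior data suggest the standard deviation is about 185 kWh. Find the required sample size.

For a mean, the margin of error is E = z·σ/√n, so n = (zσ/E)².
At 95% confidence, z = 1.960.
n = (1.960 × 185 / 30.9)² = 137.70
Round up: n = 138.

138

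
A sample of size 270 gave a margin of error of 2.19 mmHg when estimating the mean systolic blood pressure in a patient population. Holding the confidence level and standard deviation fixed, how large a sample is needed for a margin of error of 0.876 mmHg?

Margin of error scales as 1/√n, so n₂ = n₁·(E₁/E₂)².
n₂ = 270 × (2.19/0.876)² = 270 × 6.25 = 1687.50
Round up: n₂ = 1688.

1688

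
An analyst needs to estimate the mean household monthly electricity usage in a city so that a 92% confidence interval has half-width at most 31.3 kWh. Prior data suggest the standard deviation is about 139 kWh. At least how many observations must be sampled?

For a mean, the margin of error is E = z·σ/√n, so n = (zσ/E)².
At 92% confidence, z = 1.751.
n = (1.751 × 139 / 31.3)² = 60.47
Round up: n = 61.

61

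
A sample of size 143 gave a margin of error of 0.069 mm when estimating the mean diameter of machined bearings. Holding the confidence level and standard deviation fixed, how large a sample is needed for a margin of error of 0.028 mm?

869

Margin of error scales as 1/√n, so n₂ = n₁·(E₁/E₂)².
n₂ = 143 × (0.069/0.028)² = 143 × 6.073 = 868.44
Round up: n₂ = 869.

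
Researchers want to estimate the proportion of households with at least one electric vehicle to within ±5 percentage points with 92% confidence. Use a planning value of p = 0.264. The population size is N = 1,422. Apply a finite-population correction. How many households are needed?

205

For a proportion with margin E = 0.05 at 92% confidence, z = 1.751.
n = p̂(1−p̂)(z/E)² = 0.264 × 0.736 × (1.751/0.05)² = 238.29 — call this n₀.
Finite-population correction with N = 1,422: n = n₀ / (1 + (n₀−1)/N) = 238.29 / 1.167 = 204.19
Round up: n = 205.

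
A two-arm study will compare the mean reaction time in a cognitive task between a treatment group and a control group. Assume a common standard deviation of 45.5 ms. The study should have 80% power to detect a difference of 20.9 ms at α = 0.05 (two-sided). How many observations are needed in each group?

75 per group

For two equal groups, n per group = 2·((z_{α/2} + z_β)·σ/δ)².
z_{α/2} = 1.960; z_β = 0.842 (power 80%).
n = 2 × (2.802 × 45.5 / 20.9)² = 2 × 37.21 = 74.42
Round up: n = 75 per group.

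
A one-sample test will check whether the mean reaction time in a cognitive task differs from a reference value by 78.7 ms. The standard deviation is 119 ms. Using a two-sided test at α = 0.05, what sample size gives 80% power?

For a one-sample z-test, n = ((z_{α/2} + z_β)·σ/δ)².
z_{α/2} = 1.960 (two-sided α = 0.05); z_β = 0.842 (power 80% → β = 0.2).
n = (2.802 × 119 / 78.7)² = 17.95
Round up: n = 18.

n = 18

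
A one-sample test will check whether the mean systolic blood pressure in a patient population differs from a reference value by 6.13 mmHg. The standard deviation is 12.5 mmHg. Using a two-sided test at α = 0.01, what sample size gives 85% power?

55

For a one-sample z-test, n = ((z_{α/2} + z_β)·σ/δ)².
z_{α/2} = 2.576 (two-sided α = 0.01); z_β = 1.036 (power 85% → β = 0.15).
n = (3.612 × 12.5 / 6.13)² = 54.25
Round up: n = 55.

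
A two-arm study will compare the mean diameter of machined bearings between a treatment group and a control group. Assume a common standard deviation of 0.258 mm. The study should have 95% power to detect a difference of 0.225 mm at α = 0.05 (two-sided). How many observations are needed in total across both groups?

For two equal groups, n per group = 2·((z_{α/2} + z_β)·σ/δ)².
z_{α/2} = 1.960; z_β = 1.645 (power 95%).
n = 2 × (3.605 × 0.258 / 0.225)² = 2 × 17.09 = 34.18
Round up: n = 35 per group.
Total across both groups: 2 × 35 = 70.

70 total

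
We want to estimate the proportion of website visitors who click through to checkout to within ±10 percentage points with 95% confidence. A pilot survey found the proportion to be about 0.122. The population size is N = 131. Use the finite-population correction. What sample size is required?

For a proportion with margin E = 0.1 at 95% confidence, z = 1.960.
n = p̂(1−p̂)(z/E)² = 0.122 × 0.878 × (1.960/0.1)² = 41.15 — call this n₀.
Finite-population correction with N = 131: n = n₀ / (1 + (n₀−1)/N) = 41.15 / 1.306 = 31.51
Round up: n = 32.

n = 32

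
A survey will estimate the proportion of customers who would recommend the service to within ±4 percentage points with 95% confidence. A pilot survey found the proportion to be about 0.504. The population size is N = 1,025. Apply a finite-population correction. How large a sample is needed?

379

For a proportion with margin E = 0.04 at 95% confidence, z = 1.960.
n = p̂(1−p̂)(z/E)² = 0.504 × 0.496 × (1.960/0.04)² = 600.21 — call this n₀.
Finite-population correction with N = 1,025: n = n₀ / (1 + (n₀−1)/N) = 600.21 / 1.585 = 378.68
Round up: n = 379.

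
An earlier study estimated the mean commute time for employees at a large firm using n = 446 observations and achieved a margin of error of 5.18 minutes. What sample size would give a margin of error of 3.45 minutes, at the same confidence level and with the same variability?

1006

Margin of error scales as 1/√n, so n₂ = n₁·(E₁/E₂)².
n₂ = 446 × (5.18/3.45)² = 446 × 2.254 = 1005.28
Round up: n₂ = 1006.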